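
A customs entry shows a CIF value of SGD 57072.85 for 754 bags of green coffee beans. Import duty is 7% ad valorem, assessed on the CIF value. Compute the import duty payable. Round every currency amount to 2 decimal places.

Import duty = 57072.85 × 7% = 3995.10

Import duty: SGD 3995.10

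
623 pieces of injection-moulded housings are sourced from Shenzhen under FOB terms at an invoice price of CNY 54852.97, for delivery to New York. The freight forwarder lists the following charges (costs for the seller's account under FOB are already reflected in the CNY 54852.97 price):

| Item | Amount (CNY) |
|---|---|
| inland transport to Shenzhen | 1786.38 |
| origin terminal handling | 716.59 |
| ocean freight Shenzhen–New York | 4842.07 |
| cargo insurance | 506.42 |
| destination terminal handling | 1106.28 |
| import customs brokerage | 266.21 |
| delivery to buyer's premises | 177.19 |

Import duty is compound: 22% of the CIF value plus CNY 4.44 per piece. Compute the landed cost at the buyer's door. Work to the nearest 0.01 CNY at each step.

Total landed cost: CNY 77761.58

FOB: the seller bears costs until goods are on board at the origin port; the buyer bears freight, insurance and all costs thereafter.
Already in the invoice (seller's account under FOB): inland to port, origin terminal — exclude.
CIF value = FOB price + freight + insurance = 54852.97 + 4842.07 + 506.42 = 60201.46
Ad valorem component: 60201.46 × 22% = 13244.32
Specific component: 623 × 4.44 = 2766.12
Import duty = 13244.32 + 2766.12 = 16010.44
Buyer bears: freight 4842.07 + insurance 506.42 + destination terminal 1106.28 + brokerage 266.21 + delivery 177.19 + duty 16010.44 = 22908.61
Landed cost = invoice 54852.97 + 22908.61 = 77761.58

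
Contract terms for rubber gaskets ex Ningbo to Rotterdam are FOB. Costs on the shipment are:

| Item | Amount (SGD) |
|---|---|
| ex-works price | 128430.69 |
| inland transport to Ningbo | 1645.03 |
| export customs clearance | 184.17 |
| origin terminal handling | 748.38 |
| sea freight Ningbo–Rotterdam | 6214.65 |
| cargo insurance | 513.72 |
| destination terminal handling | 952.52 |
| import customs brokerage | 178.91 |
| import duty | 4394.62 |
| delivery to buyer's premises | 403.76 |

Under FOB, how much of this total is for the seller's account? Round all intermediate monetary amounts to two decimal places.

FOB: the seller bears costs until goods are on board at the origin port; the buyer bears freight, insurance and all costs thereafter.
Seller's account: goods 128430.69 + inland to port 1645.03 + export clearance 184.17 + origin terminal 748.38 = 131008.27
Buyer's account: freight 6214.65 + insurance 513.72 + destination terminal 952.52 + brokerage 178.91 + duty 4394.62 + delivery 403.76 = 12658.18

Seller's account: SGD 131008.27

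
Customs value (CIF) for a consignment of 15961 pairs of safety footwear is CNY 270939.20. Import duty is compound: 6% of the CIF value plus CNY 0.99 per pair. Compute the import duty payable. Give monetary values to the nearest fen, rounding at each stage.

Ad valorem component: 270939.20 × 6% = 16256.35
Specific component: 15961 × 0.99 = 15801.39
Import duty = 16256.35 + 15801.39 = 32057.74

Import duty: CNY 32057.74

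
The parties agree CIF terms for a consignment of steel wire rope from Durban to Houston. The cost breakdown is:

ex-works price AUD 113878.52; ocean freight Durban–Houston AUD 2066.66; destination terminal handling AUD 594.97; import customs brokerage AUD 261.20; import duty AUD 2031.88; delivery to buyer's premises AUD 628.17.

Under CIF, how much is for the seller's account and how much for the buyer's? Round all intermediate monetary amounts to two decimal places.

Seller: AUD 115945.18; buyer: AUD 3516.22

CIF: the seller pays costs through ocean freight and marine insurance to the destination port.
Seller's account: goods 113878.52 + freight 2066.66 = 115945.18
Buyer's account: destination terminal 594.97 + brokerage 261.20 + duty 2031.88 + delivery 628.17 = 3516.22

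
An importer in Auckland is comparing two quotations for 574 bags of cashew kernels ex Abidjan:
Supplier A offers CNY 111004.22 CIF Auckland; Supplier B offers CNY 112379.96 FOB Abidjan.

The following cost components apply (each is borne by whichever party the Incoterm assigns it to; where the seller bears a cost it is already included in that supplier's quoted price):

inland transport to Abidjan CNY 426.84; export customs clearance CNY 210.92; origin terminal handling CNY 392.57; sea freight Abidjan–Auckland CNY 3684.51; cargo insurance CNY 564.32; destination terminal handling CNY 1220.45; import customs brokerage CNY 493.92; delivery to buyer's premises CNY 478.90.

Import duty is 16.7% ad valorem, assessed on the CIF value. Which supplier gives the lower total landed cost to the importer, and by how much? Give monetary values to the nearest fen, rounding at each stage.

Supplier A (CIF):
The CIF price already equals the CIF value: 111004.22
Import duty = 111004.22 × 16.7% = 18537.70
Buyer bears (A): 1220.45 + 493.92 + 478.90 = 2193.27
Landed cost (A) = invoice 111004.22 + 2193.27 + duty 18537.70 = 131735.19
Supplier B (FOB):
CIF value = FOB price + freight + insurance = 112379.96 + 3684.51 + 564.32 = 116628.79
Import duty = 116628.79 × 16.7% = 19477.01
Buyer bears (B): 3684.51 + 564.32 + 1220.45 + 493.92 + 478.90 = 6442.10
Landed cost (B) = invoice 112379.96 + 6442.10 + duty 19477.01 = 138299.07
Difference = |131735.19 − 138299.07| = 6563.88

Supplier A is cheaper by CNY 6563.88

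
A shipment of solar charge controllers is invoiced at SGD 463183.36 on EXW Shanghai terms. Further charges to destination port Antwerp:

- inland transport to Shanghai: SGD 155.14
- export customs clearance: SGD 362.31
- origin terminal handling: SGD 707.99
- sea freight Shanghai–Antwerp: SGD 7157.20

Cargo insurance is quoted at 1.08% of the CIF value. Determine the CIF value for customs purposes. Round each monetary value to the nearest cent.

Let C be the CIF value. C = EXW price + pre-shipment costs + freight + 1.08% × C
C − 1.08% × C = 463183.36 + 155.14 + 362.31 + 707.99 + 7157.20
0.9892 × C = 471566.00
C = 471566.00 / 0.9892 = 476714.52
Insurance premium = 1.08% × 476714.52 = 5148.52

CIF value: SGD 476714.52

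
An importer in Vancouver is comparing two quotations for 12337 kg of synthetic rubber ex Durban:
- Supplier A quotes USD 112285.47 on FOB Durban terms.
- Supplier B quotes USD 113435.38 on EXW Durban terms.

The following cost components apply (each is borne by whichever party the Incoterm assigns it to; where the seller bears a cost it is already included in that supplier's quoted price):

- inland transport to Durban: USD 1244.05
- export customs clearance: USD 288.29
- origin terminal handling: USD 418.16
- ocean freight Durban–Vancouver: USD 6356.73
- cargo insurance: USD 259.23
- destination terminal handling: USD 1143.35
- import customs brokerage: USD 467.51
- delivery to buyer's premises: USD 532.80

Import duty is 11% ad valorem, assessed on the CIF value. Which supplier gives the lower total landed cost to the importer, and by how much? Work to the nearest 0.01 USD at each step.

Supplier A (FOB):
CIF value = FOB price + freight + insurance = 112285.47 + 6356.73 + 259.23 = 118901.43
Import duty = 118901.43 × 11% = 13079.16
Buyer bears (A): 6356.73 + 259.23 + 1143.35 + 467.51 + 532.80 = 8759.62
Landed cost (A) = invoice 112285.47 + 8759.62 + duty 13079.16 = 134124.25
Supplier B (EXW):
CIF value = EXW price + inland to port + export clearance + origin terminal + freight + insurance = 113435.38 + 1244.05 + 288.29 + 418.16 + 6356.73 + 259.23 = 122001.84
Import duty = 122001.84 × 11% = 13420.20
Buyer bears (B): 1244.05 + 288.29 + 418.16 + 6356.73 + 259.23 + 1143.35 + 467.51 + 532.80 = 10710.12
Landed cost (B) = invoice 113435.38 + 10710.12 + duty 13420.20 = 137565.70
Difference = |134124.25 − 137565.70| = 3441.45

Supplier A is cheaper by USD 3441.45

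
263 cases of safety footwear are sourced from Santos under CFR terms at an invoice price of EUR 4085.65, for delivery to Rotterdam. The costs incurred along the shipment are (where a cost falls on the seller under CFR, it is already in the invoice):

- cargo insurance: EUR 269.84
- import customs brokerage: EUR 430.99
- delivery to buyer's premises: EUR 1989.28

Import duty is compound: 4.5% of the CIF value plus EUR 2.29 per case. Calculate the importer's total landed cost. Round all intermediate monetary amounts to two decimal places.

CFR: the seller pays costs through ocean freight to the destination port, but not insurance.
CIF value = CFR price + insurance = 4085.65 + 269.84 = 4355.49
Ad valorem component: 4355.49 × 4.5% = 196.00
Specific component: 263 × 2.29 = 602.27
Import duty = 196.00 + 602.27 = 798.27
Buyer bears: insurance 269.84 + brokerage 430.99 + delivery 1989.28 + duty 798.27 = 3488.38
Landed cost = invoice 4085.65 + 3488.38 = 7574.03

Total landed cost: EUR 7574.03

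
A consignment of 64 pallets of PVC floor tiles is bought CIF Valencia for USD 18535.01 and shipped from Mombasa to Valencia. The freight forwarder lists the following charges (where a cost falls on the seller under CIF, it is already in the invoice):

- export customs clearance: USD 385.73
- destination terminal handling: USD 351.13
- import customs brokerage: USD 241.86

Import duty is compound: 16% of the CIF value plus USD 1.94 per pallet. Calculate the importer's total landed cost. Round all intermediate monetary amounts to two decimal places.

CIF: the seller pays costs through ocean freight and marine insurance to the destination port.
Already in the invoice (seller's account under CIF): export clearance — exclude.
The CIF price already equals the CIF value: 18535.01
Ad valorem component: 18535.01 × 16% = 2965.60
Specific component: 64 × 1.94 = 124.16
Import duty = 2965.60 + 124.16 = 3089.76
Buyer bears: destination terminal 351.13 + brokerage 241.86 + duty 3089.76 = 3682.75
Landed cost = invoice 18535.01 + 3682.75 = 22217.76

Total landed cost: USD 22217.76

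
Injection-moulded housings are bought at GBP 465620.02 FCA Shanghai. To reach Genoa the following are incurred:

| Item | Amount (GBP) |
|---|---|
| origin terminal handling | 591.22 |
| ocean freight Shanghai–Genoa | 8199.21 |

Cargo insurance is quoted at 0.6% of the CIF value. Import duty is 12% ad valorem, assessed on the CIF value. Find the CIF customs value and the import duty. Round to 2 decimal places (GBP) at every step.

Let C be the CIF value. C = FCA price + pre-shipment costs + freight + 0.6% × C
C − 0.6% × C = 465620.02 + 591.22 + 8199.21
0.994 × C = 474410.45
C = 474410.45 / 0.994 = 477274.09
Insurance premium = 0.6% × 477274.09 = 2863.64
Import duty = 477274.09 × 12% = 57272.89

CIF value: GBP 477274.09; import duty: GBP 57272.89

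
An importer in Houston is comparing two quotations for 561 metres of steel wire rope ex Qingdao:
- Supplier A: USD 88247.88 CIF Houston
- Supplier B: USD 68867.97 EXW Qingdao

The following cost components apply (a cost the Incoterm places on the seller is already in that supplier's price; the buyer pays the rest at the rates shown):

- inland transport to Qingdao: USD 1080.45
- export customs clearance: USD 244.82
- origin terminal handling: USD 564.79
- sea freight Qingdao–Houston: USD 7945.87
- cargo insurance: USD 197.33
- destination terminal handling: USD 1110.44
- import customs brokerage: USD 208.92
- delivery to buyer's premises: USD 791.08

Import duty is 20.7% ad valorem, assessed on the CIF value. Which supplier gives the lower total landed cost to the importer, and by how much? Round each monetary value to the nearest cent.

Supplier B is cheaper by USD 11281.41

Supplier A (CIF):
The CIF price already equals the CIF value: 88247.88
Import duty = 88247.88 × 20.7% = 18267.31
Buyer bears (A): 1110.44 + 208.92 + 791.08 = 2110.44
Landed cost (A) = invoice 88247.88 + 2110.44 + duty 18267.31 = 108625.63
Supplier B (EXW):
CIF value = EXW price + inland to port + export clearance + origin terminal + freight + insurance = 68867.97 + 1080.45 + 244.82 + 564.79 + 7945.87 + 197.33 = 78901.23
Import duty = 78901.23 × 20.7% = 16332.55
Buyer bears (B): 1080.45 + 244.82 + 564.79 + 7945.87 + 197.33 + 1110.44 + 208.92 + 791.08 = 12143.70
Landed cost (B) = invoice 68867.97 + 12143.70 + duty 16332.55 = 97344.22
Difference = |108625.63 − 97344.22| = 11281.41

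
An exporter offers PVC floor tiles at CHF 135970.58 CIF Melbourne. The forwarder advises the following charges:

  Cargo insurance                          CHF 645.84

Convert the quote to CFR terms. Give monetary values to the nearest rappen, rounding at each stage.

From CIF to CFR, the seller no longer bears: insurance.
CFR price = 135970.58 − 645.84 = 135324.74

CFR price: CHF 135324.74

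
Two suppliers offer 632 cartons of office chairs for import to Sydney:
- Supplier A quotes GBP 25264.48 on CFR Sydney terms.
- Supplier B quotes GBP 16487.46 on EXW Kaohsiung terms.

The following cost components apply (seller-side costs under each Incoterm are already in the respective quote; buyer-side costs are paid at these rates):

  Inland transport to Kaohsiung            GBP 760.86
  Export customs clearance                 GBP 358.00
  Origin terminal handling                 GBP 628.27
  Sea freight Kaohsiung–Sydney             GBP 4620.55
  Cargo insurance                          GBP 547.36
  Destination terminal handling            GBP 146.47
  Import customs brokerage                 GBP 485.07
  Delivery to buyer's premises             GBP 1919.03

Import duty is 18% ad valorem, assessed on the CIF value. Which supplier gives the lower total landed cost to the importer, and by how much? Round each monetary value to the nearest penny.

Supplier B is cheaper by GBP 2843.02

Supplier A (CFR):
CIF value = CFR price + insurance = 25264.48 + 547.36 = 25811.84
Import duty = 25811.84 × 18% = 4646.13
Buyer bears (A): 547.36 + 146.47 + 485.07 + 1919.03 = 3097.93
Landed cost (A) = invoice 25264.48 + 3097.93 + duty 4646.13 = 33008.54
Supplier B (EXW):
CIF value = EXW price + inland to port + export clearance + origin terminal + freight + insurance = 16487.46 + 760.86 + 358.00 + 628.27 + 4620.55 + 547.36 = 23402.50
Import duty = 23402.50 × 18% = 4212.45
Buyer bears (B): 760.86 + 358.00 + 628.27 + 4620.55 + 547.36 + 146.47 + 485.07 + 1919.03 = 9465.61
Landed cost (B) = invoice 16487.46 + 9465.61 + duty 4212.45 = 30165.52
Difference = |33008.54 − 30165.52| = 2843.02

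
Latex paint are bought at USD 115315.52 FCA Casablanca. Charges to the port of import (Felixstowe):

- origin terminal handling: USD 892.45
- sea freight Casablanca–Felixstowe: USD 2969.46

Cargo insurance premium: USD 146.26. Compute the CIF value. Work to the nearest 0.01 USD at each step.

CIF = FCA price + pre-shipment costs + freight + insurance
CIF = 115315.52 + 892.45 + 2969.46 + 146.26 = 119323.69

CIF value: USD 119323.69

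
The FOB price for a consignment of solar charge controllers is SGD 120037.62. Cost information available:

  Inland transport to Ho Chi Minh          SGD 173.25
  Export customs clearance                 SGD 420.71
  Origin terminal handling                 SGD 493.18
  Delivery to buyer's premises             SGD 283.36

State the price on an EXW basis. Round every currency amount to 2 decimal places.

Not relevant to the conversion: delivery — on the buyer under both terms; not part of either seller's price.
From FOB to EXW, the seller no longer bears: inland to port, export clearance, origin terminal.
EXW price = 120037.62 − 173.25 − 420.71 − 493.18 = 118950.48

EXW price: SGD 118950.48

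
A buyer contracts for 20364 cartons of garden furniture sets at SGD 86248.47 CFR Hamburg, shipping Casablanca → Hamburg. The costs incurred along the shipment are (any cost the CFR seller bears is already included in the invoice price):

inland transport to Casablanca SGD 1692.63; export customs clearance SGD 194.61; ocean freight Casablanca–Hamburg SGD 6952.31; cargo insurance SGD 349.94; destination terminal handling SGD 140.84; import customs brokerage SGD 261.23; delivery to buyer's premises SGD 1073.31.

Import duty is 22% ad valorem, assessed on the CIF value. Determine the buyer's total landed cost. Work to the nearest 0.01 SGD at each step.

CFR: the seller pays costs through ocean freight to the destination port, but not insurance.
Already in the invoice (seller's account under CFR): inland to port, export clearance, freight — exclude.
CIF value = CFR price + insurance = 86248.47 + 349.94 = 86598.41
Import duty = 86598.41 × 22% = 19051.65
Buyer bears: insurance 349.94 + destination terminal 140.84 + brokerage 261.23 + delivery 1073.31 + duty 19051.65 = 20876.97
Landed cost = invoice 86248.47 + 20876.97 = 107125.44

Total landed cost: SGD 107125.44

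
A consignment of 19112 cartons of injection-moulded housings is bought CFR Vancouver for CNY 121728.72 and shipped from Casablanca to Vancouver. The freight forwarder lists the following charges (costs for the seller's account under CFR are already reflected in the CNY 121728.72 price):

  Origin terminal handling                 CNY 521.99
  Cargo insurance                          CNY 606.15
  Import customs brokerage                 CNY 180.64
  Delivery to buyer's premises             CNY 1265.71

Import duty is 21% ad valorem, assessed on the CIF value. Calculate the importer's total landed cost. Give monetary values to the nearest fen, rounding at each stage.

CFR: the seller pays costs through ocean freight to the destination port, but not insurance.
Already in the invoice (seller's account under CFR): origin terminal — exclude.
CIF value = CFR price + insurance = 121728.72 + 606.15 = 122334.87
Import duty = 122334.87 × 21% = 25690.32
Buyer bears: insurance 606.15 + brokerage 180.64 + delivery 1265.71 + duty 25690.32 = 27742.82
Landed cost = invoice 121728.72 + 27742.82 = 149471.54

Total landed cost: CNY 149471.54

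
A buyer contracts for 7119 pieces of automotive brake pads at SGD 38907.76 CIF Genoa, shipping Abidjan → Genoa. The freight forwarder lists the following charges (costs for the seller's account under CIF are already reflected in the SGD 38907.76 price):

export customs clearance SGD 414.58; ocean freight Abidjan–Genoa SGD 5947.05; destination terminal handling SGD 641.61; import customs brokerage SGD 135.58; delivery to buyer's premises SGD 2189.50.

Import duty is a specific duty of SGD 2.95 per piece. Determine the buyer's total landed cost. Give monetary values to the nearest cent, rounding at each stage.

CIF: the seller pays costs through ocean freight and marine insurance to the destination port.
Already in the invoice (seller's account under CIF): export clearance, freight — exclude.
The CIF price already equals the CIF value: 38907.76
Import duty = 7119 × 2.95 = 21001.05
Buyer bears: destination terminal 641.61 + brokerage 135.58 + delivery 2189.50 + duty 21001.05 = 23967.74
Landed cost = invoice 38907.76 + 23967.74 = 62875.50

Total landed cost: SGD 62875.50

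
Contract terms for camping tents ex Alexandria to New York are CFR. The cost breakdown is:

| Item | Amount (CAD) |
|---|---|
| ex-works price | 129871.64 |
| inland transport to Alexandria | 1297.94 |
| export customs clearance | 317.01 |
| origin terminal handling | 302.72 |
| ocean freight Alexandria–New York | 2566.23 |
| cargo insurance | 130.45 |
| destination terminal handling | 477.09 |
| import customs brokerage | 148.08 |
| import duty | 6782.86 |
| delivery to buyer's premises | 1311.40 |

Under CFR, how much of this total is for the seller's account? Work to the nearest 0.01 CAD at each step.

Seller's account: CAD 134355.54

CFR: the seller pays costs through ocean freight to the destination port, but not insurance.
Seller's account: goods 129871.64 + inland to port 1297.94 + export clearance 317.01 + origin terminal 302.72 + freight 2566.23 = 134355.54
Buyer's account: insurance 130.45 + destination terminal 477.09 + brokerage 148.08 + duty 6782.86 + delivery 1311.40 = 8849.88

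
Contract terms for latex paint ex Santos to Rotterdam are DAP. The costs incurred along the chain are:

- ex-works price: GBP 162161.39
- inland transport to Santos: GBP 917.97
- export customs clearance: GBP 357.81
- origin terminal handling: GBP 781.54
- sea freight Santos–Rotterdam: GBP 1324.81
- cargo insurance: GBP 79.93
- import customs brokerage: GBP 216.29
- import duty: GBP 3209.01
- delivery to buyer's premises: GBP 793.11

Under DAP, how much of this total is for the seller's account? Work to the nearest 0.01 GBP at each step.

DAP: the seller bears all costs to the named destination except import duty and clearance.
Seller's account: goods 162161.39 + inland to port 917.97 + export clearance 357.81 + origin terminal 781.54 + freight 1324.81 + insurance 79.93 + delivery 793.11 = 166416.56
Buyer's account: brokerage 216.29 + duty 3209.01 = 3425.30

Seller's account: GBP 166416.56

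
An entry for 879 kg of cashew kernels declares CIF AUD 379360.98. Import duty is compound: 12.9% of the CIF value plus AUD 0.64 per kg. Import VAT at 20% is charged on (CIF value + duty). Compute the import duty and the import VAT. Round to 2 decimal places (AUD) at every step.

Ad valorem component: 379360.98 × 12.9% = 48937.57
Specific component: 879 × 0.64 = 562.56
Import duty = 48937.57 + 562.56 = 49500.13
VAT base = CIF + duty = 379360.98 + 49500.13 = 428861.11
Import VAT = 428861.11 × 20% = 85772.22

Import duty: AUD 49500.13; import VAT: AUD 85772.22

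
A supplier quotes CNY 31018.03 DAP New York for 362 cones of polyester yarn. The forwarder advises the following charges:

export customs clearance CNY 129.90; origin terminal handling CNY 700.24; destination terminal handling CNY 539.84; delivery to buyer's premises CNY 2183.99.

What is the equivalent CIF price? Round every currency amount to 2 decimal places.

Not relevant to the conversion: export clearance, origin terminal — on the seller under both DAP and CIF; already in the DAP price and stays in the CIF price.
From DAP to CIF, the seller no longer bears: destination terminal, delivery.
CIF price = 31018.03 − 539.84 − 2183.99 = 28294.20

CIF price: CNY 28294.20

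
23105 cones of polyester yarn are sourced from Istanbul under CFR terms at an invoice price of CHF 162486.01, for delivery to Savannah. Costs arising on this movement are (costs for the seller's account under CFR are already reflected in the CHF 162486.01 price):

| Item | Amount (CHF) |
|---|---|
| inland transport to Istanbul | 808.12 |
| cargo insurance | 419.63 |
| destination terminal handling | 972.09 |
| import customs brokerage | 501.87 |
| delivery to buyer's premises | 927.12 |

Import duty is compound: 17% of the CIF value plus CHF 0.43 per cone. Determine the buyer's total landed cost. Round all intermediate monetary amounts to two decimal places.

CFR: the seller pays costs through ocean freight to the destination port, but not insurance.
Already in the invoice (seller's account under CFR): inland to port — exclude.
CIF value = CFR price + insurance = 162486.01 + 419.63 = 162905.64
Ad valorem component: 162905.64 × 17% = 27693.96
Specific component: 23105 × 0.43 = 9935.15
Import duty = 27693.96 + 9935.15 = 37629.11
Buyer bears: insurance 419.63 + destination terminal 972.09 + brokerage 501.87 + delivery 927.12 + duty 37629.11 = 40449.82
Landed cost = invoice 162486.01 + 40449.82 = 202935.83

Total landed cost: CHF 202935.83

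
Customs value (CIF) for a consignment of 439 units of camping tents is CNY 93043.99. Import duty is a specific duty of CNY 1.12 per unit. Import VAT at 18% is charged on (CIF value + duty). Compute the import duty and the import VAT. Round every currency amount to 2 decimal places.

Import duty: CNY 491.68; import VAT: CNY 16836.42

Import duty = 439 × 1.12 = 491.68
VAT base = CIF + duty = 93043.99 + 491.68 = 93535.67
Import VAT = 93535.67 × 18% = 16836.42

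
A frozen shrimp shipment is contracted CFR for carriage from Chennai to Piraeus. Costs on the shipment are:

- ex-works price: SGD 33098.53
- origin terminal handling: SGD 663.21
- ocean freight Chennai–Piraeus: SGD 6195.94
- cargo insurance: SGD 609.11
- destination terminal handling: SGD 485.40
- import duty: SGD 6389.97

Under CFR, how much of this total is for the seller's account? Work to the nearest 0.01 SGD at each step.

CFR: the seller pays costs through ocean freight to the destination port, but not insurance.
Seller's account: goods 33098.53 + origin terminal 663.21 + freight 6195.94 = 39957.68
Buyer's account: insurance 609.11 + destination terminal 485.40 + duty 6389.97 = 7484.48

Seller's account: SGD 39957.68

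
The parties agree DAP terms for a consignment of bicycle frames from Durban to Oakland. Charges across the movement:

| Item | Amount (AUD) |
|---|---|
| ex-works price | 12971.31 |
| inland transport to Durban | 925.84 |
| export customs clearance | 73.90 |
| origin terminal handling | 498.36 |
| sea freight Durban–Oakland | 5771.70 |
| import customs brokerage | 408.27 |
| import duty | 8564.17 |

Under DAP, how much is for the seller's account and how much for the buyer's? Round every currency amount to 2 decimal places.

Seller: AUD 20241.11; buyer: AUD 8972.44

DAP: the seller bears all costs to the named destination except import duty and clearance.
Seller's account: goods 12971.31 + inland to port 925.84 + export clearance 73.90 + origin terminal 498.36 + freight 5771.70 = 20241.11
Buyer's account: brokerage 408.27 + duty 8564.17 = 8972.44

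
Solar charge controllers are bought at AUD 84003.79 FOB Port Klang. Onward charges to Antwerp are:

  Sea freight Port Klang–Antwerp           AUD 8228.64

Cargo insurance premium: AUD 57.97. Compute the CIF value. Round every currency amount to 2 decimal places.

CIF = FOB price + freight + insurance
CIF = 84003.79 + 8228.64 + 57.97 = 92290.40

CIF value: AUD 92290.40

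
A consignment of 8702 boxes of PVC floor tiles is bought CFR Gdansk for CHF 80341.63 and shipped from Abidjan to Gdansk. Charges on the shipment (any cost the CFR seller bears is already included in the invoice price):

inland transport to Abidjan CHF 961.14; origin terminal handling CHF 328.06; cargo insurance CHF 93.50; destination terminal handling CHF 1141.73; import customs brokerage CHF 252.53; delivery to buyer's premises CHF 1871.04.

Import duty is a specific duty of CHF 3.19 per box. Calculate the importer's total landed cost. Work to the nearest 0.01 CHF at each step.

CFR: the seller pays costs through ocean freight to the destination port, but not insurance.
Already in the invoice (seller's account under CFR): inland to port, origin terminal — exclude.
CIF value = CFR price + insurance = 80341.63 + 93.50 = 80435.13
Import duty = 8702 × 3.19 = 27759.38
Buyer bears: insurance 93.50 + destination terminal 1141.73 + brokerage 252.53 + delivery 1871.04 + duty 27759.38 = 31118.18
Landed cost = invoice 80341.63 + 31118.18 = 111459.81

Total landed cost: CHF 111459.81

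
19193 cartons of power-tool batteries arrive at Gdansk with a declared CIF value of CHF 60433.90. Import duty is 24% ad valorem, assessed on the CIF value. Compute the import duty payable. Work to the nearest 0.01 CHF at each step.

Import duty: CHF 14504.14

Import duty = 60433.90 × 24% = 14504.14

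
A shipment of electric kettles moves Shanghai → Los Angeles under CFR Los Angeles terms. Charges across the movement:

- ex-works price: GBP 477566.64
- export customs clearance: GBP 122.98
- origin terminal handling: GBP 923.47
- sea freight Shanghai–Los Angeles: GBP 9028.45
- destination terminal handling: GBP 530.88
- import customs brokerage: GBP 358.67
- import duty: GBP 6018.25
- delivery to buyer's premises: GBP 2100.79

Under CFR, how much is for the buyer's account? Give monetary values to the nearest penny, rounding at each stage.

Buyer's account: GBP 9008.59

CFR: the seller pays costs through ocean freight to the destination port, but not insurance.
Seller's account: goods 477566.64 + export clearance 122.98 + origin terminal 923.47 + freight 9028.45 = 487641.54
Buyer's account: destination terminal 530.88 + brokerage 358.67 + duty 6018.25 + delivery 2100.79 = 9008.59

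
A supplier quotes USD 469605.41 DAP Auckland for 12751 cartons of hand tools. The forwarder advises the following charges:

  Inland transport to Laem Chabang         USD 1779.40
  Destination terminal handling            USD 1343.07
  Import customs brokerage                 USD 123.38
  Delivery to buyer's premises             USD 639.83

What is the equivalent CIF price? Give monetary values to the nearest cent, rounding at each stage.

Not relevant to the conversion: inland to port — on the seller under both DAP and CIF; already in the DAP price and stays in the CIF price. brokerage — on the buyer under both terms; not part of either seller's price.
From DAP to CIF, the seller no longer bears: destination terminal, delivery.
CIF price = 469605.41 − 1343.07 − 639.83 = 467622.51

CIF price: USD 467622.51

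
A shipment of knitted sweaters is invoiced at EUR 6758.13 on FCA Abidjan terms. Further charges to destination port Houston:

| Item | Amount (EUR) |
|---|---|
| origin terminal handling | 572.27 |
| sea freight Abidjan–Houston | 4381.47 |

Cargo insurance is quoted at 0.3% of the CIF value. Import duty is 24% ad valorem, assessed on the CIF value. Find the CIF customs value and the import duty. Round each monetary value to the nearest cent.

Let C be the CIF value. C = FCA price + pre-shipment costs + freight + 0.3% × C
C − 0.3% × C = 6758.13 + 572.27 + 4381.47
0.997 × C = 11711.87
C = 11711.87 / 0.997 = 11747.11
Insurance premium = 0.3% × 11747.11 = 35.24
Import duty = 11747.11 × 24% = 2819.31

CIF value: EUR 11747.11; import duty: EUR 2819.31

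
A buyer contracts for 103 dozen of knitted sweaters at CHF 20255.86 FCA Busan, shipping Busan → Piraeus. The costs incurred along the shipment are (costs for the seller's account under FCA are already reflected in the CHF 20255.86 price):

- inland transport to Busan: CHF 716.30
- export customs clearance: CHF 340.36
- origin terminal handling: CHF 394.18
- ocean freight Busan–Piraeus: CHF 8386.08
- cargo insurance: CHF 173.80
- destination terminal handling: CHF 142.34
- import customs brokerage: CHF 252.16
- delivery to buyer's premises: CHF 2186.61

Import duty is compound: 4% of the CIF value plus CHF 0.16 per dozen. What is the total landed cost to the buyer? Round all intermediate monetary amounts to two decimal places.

Total landed cost: CHF 32975.91

FCA: the seller delivers export-cleared goods to the carrier; the buyer bears costs from that point.
Already in the invoice (seller's account under FCA): inland to port, export clearance — exclude.
CIF value = FCA price + origin terminal + freight + insurance = 20255.86 + 394.18 + 8386.08 + 173.80 = 29209.92
Ad valorem component: 29209.92 × 4% = 1168.40
Specific component: 103 × 0.16 = 16.48
Import duty = 1168.40 + 16.48 = 1184.88
Buyer bears: origin terminal 394.18 + freight 8386.08 + insurance 173.80 + destination terminal 142.34 + brokerage 252.16 + delivery 2186.61 + duty 1184.88 = 12720.05
Landed cost = invoice 20255.86 + 12720.05 = 32975.91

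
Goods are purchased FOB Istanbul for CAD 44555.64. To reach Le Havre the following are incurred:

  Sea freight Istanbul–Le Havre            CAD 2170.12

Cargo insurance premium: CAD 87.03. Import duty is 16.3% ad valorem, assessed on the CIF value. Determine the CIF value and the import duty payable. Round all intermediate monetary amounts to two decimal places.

CIF value: CAD 46812.79; import duty: CAD 7630.48

CIF = FOB price + freight + insurance
CIF = 44555.64 + 2170.12 + 87.03 = 46812.79
Import duty = 46812.79 × 16.3% = 7630.48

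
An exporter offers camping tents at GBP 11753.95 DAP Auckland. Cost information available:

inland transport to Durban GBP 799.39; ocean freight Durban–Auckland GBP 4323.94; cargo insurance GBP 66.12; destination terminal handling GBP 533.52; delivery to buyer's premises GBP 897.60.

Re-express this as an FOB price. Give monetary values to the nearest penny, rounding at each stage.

FOB price: GBP 5932.77

Not relevant to the conversion: inland to port — on the seller under both DAP and FOB; already in the DAP price and stays in the FOB price.
From DAP to FOB, the seller no longer bears: freight, insurance, destination terminal, delivery.
FOB price = 11753.95 − 4323.94 − 66.12 − 533.52 − 897.60 = 5932.77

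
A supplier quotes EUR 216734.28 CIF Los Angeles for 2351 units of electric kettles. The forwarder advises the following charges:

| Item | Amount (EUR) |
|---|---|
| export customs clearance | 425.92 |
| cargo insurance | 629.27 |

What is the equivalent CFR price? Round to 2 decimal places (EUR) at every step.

CFR price: EUR 216105.01

Not relevant to the conversion: export clearance — on the seller under both CIF and CFR; already in the CIF price and stays in the CFR price.
From CIF to CFR, the seller no longer bears: insurance.
CFR price = 216734.28 − 629.27 = 216105.01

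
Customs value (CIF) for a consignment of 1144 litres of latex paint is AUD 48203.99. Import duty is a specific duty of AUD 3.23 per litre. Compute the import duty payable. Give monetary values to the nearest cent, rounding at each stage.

Import duty: AUD 3695.12

Import duty = 1144 × 3.23 = 3695.12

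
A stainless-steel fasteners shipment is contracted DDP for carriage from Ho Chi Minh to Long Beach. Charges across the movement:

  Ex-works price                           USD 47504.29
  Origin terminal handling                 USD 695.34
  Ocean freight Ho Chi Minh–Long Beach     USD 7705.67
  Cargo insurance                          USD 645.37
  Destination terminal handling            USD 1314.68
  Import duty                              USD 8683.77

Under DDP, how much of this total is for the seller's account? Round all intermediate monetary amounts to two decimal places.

Seller's account: USD 66549.12

DDP: the seller bears all costs including import duty.
Seller's account: goods 47504.29 + origin terminal 695.34 + freight 7705.67 + insurance 645.37 + destination terminal 1314.68 + duty 8683.77 = 66549.12
Buyer's account: 0.00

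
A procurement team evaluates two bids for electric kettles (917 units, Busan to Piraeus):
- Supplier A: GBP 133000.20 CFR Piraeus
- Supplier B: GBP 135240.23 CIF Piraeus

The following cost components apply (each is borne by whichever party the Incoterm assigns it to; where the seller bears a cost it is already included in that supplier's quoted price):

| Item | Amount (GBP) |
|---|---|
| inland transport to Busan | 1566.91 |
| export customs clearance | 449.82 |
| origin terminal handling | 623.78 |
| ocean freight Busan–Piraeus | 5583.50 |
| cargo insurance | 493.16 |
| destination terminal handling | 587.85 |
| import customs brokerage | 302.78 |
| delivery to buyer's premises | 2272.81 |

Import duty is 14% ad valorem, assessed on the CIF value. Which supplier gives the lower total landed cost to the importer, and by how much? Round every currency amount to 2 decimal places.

Supplier A (CFR):
CIF value = CFR price + insurance = 133000.20 + 493.16 = 133493.36
Import duty = 133493.36 × 14% = 18689.07
Buyer bears (A): 493.16 + 587.85 + 302.78 + 2272.81 = 3656.60
Landed cost (A) = invoice 133000.20 + 3656.60 + duty 18689.07 = 155345.87
Supplier B (CIF):
The CIF price already equals the CIF value: 135240.23
Import duty = 135240.23 × 14% = 18933.63
Buyer bears (B): 587.85 + 302.78 + 2272.81 = 3163.44
Landed cost (B) = invoice 135240.23 + 3163.44 + duty 18933.63 = 157337.30
Difference = |155345.87 − 157337.30| = 1991.43

Supplier A is cheaper by GBP 1991.43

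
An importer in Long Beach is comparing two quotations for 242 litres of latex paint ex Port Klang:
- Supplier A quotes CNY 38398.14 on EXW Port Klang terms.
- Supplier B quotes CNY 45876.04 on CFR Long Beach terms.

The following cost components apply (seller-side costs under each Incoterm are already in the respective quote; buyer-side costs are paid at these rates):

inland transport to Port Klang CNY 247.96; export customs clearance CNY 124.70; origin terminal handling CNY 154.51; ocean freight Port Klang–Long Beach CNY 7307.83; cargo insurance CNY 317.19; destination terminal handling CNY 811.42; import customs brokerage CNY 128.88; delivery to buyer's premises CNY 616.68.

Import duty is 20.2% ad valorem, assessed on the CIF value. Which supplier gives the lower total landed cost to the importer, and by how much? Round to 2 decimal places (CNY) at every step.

Supplier A (EXW):
CIF value = EXW price + inland to port + export clearance + origin terminal + freight + insurance = 38398.14 + 247.96 + 124.70 + 154.51 + 7307.83 + 317.19 = 46550.33
Import duty = 46550.33 × 20.2% = 9403.17
Buyer bears (A): 247.96 + 124.70 + 154.51 + 7307.83 + 317.19 + 811.42 + 128.88 + 616.68 = 9709.17
Landed cost (A) = invoice 38398.14 + 9709.17 + duty 9403.17 = 57510.48
Supplier B (CFR):
CIF value = CFR price + insurance = 45876.04 + 317.19 = 46193.23
Import duty = 46193.23 × 20.2% = 9331.03
Buyer bears (B): 317.19 + 811.42 + 128.88 + 616.68 = 1874.17
Landed cost (B) = invoice 45876.04 + 1874.17 + duty 9331.03 = 57081.24
Difference = |57510.48 − 57081.24| = 429.24

Supplier B is cheaper by CNY 429.24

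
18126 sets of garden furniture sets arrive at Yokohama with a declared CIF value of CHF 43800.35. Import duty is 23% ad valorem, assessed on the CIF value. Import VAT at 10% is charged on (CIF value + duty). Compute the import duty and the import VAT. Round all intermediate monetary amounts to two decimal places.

Import duty = 43800.35 × 23% = 10074.08
VAT base = CIF + duty = 43800.35 + 10074.08 = 53874.43
Import VAT = 53874.43 × 10% = 5387.44

Import duty: CHF 10074.08; import VAT: CHF 5387.44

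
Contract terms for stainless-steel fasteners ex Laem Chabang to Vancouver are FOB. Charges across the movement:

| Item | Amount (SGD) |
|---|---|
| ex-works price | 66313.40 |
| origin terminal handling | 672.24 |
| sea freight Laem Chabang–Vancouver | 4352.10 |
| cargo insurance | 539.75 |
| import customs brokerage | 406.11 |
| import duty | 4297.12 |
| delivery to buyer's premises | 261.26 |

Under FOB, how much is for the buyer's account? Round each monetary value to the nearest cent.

FOB: the seller bears costs until goods are on board at the origin port; the buyer bears freight, insurance and all costs thereafter.
Seller's account: goods 66313.40 + origin terminal 672.24 = 66985.64
Buyer's account: freight 4352.10 + insurance 539.75 + brokerage 406.11 + duty 4297.12 + delivery 261.26 = 9856.34

Buyer's account: SGD 9856.34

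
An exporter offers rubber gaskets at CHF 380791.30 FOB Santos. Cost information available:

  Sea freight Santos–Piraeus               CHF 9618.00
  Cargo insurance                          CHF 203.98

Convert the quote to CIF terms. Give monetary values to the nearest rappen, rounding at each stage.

From FOB to CIF, the seller additionally bears: freight, insurance.
CIF price = 380791.30 + 9618.00 + 203.98 = 390613.28

CIF price: CHF 390613.28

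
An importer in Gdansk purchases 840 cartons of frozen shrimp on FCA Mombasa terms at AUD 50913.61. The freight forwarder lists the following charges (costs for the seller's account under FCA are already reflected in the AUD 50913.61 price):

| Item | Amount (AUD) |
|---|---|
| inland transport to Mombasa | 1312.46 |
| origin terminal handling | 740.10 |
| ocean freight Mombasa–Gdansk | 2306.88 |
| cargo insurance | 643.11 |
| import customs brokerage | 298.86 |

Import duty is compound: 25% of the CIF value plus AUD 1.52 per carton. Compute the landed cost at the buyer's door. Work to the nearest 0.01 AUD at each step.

Total landed cost: AUD 69830.29

FCA: the seller delivers export-cleared goods to the carrier; the buyer bears costs from that point.
Already in the invoice (seller's account under FCA): inland to port — exclude.
CIF value = FCA price + origin terminal + freight + insurance = 50913.61 + 740.10 + 2306.88 + 643.11 = 54603.70
Ad valorem component: 54603.70 × 25% = 13650.93
Specific component: 840 × 1.52 = 1276.80
Import duty = 13650.93 + 1276.80 = 14927.73
Buyer bears: origin terminal 740.10 + freight 2306.88 + insurance 643.11 + brokerage 298.86 + duty 14927.73 = 18916.68
Landed cost = invoice 50913.61 + 18916.68 = 69830.29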